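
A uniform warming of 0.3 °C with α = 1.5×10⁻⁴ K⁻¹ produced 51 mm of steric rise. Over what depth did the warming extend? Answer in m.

H = Δh/(αΔT) = 0.051 / (1.5×10⁻⁴ × 0.3) ≈ 1133 m

1100 m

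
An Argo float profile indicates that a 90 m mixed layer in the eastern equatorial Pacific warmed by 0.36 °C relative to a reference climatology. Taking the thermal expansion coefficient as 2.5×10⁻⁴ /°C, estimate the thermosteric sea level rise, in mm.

Δh ≈ 8.10 mm

Δh = αΔT·H = 2.5×10⁻⁴ × 0.36 × 90 = 0.00810 m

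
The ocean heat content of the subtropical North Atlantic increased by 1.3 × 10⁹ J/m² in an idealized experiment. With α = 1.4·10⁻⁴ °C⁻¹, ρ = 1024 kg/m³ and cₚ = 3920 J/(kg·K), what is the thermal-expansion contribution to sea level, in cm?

4.53 cm of thermosteric rise

Δh = αQ/(ρcₚ) = 1.4×10⁻⁴ × 1.3×10⁹ / (1024 × 3920) ≈ 0.04534 m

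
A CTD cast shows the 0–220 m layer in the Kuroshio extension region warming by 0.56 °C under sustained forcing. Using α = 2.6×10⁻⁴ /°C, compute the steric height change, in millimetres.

32 mm

Δh = αΔT·H = 2.6×10⁻⁴ × 0.56 × 220 = 0.032032 m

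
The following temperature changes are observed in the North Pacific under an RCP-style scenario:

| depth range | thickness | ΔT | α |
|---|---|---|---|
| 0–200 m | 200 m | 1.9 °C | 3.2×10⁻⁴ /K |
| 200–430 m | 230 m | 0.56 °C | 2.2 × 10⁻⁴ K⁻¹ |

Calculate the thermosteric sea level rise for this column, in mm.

200 × 1.9 × 3.2×10⁻⁴ = 0.12160 m
200–430 m: 2.2×10⁻⁴ × 230 × 0.56 = 0.028336 m
Δh = 0.12160 + 0.028336 = 0.149936 m ≈ 150 mm

150 mm of thermosteric rise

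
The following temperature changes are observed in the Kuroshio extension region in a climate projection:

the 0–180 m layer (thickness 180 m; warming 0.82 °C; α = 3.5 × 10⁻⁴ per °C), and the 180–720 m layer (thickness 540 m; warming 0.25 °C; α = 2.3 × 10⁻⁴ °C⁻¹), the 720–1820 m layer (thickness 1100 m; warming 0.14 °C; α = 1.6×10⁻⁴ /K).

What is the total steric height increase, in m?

180 × 0.82 × 3.5×10⁻⁴ = 0.05166 m
180–720 m: 2.3×10⁻⁴ × 540 × 0.25 = 0.03105 m
Layer 3: 0.14 × 1100 × 1.6×10⁻⁴ = 0.02464 m
Δh = 0.05166 + 0.03105 + 0.02464 = 0.10735 m

about 0.107 m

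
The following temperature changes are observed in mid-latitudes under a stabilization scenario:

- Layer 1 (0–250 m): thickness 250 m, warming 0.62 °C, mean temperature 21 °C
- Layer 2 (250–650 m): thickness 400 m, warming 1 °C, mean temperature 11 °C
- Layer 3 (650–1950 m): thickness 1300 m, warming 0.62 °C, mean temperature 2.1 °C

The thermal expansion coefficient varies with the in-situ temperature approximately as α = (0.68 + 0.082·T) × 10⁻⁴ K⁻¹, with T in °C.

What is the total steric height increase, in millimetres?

169 mm

Layer 1: α = (0.68 + 0.082×21)×10⁻⁴ = 2.402×10⁻⁴ K⁻¹
Layer 2: α = (0.68 + 0.082×11)×10⁻⁴ = 1.582×10⁻⁴ K⁻¹
Layer 3: α = (0.68 + 0.082×2.1)×10⁻⁴ = 0.8522×10⁻⁴ K⁻¹
Layer 1: 2.402×10⁻⁴ × 0.62 × 250 = 0.037231 m
Layer 2: 400 × 1 × 1.582×10⁻⁴ = 0.06328 m
650–1950 m: 0.62 × 1300 × 0.8522×10⁻⁴ = 0.06868732 m
Δh = 0.037231 + 0.06328 + 0.06868732 = 0.16919832 m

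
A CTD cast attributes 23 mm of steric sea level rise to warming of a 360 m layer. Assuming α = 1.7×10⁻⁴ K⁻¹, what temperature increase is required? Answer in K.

ΔT = Δh/(αH) = 0.023 / (1.7×10⁻⁴ × 360) ≈ 0.3758 K

about 0.38 K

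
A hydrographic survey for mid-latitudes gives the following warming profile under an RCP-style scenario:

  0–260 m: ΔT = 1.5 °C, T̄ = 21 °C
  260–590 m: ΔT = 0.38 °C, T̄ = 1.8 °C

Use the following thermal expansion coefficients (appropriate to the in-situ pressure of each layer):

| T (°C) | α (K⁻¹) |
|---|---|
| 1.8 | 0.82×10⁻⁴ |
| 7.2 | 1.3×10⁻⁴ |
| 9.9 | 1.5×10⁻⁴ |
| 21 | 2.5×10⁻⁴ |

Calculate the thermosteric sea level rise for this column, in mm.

about 108 mm

Layer 1 at 21 °C → α = 2.5×10⁻⁴ K⁻¹
Layer 2 at 1.8 °C → α = 0.82×10⁻⁴ K⁻¹
1.5 × 2.5×10⁻⁴ × 260 = 0.09750 m
0.38 × 0.82×10⁻⁴ × 330 = 0.0102828 m
Δh = 0.09750 + 0.0102828 = 0.1077828 m ≈ 108 mm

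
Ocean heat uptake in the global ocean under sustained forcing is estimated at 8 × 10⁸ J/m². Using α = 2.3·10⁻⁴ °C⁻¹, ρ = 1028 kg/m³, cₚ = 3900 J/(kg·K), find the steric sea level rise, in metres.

0.0459 m

Δh = αQ/(ρcₚ) = 2.3×10⁻⁴ × 8×10⁸ / (1028 × 3900) ≈ 0.045894 m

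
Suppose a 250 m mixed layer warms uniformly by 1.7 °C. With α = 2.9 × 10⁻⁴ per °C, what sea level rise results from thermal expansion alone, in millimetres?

Δh = αΔT·H = 2.9×10⁻⁴ × 1.7 × 250 = 0.12325 m

about 123 mm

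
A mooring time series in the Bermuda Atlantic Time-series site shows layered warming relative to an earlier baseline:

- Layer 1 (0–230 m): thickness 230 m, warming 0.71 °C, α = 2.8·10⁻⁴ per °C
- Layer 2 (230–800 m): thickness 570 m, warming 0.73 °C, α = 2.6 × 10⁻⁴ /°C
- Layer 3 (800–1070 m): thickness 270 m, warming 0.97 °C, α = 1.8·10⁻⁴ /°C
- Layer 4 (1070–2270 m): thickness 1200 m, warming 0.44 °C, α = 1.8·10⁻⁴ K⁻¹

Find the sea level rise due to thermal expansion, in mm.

about 300 mm

230 × 2.8×10⁻⁴ × 0.71 = 0.045724 m
Layer 2: 0.73 × 570 × 2.6×10⁻⁴ = 0.108186 m
Layer 3: 270 × 0.97 × 1.8×10⁻⁴ = 0.047142 m
1070–2270 m: 1200 × 0.44 × 1.8×10⁻⁴ = 0.09504 m
Δh = 0.045724 + 0.108186 + 0.047142 + 0.09504 = 0.296092 m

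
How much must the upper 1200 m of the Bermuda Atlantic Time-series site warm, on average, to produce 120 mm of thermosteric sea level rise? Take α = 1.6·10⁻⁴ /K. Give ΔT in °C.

ΔT = Δh/(αH) = 0.12 / (1.6×10⁻⁴ × 1200) = 0.6250 °C

ΔT ≈ 0.63 °C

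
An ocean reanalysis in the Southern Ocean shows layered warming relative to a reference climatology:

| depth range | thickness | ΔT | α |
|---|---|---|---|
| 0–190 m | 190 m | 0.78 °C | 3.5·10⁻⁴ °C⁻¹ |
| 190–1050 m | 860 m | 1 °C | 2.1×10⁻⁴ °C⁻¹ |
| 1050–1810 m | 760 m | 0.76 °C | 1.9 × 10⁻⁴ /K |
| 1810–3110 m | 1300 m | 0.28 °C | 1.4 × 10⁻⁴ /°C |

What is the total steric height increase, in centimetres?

0.78 × 3.5×10⁻⁴ × 190 = 0.05187 m
190–1050 m: 1 × 2.1×10⁻⁴ × 860 = 0.18060 m
1.9×10⁻⁴ × 0.76 × 760 = 0.109744 m
1810–3110 m: 0.28 × 1300 × 1.4×10⁻⁴ = 0.05096 m
Δh = 0.05187 + 0.18060 + 0.109744 + 0.05096 = 0.393174 m

Δh ≈ 39 cm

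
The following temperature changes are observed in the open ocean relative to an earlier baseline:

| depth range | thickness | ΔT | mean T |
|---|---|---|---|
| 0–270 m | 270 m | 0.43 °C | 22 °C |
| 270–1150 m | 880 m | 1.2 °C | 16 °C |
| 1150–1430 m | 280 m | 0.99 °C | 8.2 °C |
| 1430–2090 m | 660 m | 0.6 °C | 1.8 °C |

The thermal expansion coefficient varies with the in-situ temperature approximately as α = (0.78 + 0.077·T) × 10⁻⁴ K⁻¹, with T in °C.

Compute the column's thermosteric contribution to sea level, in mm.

Layer 1: α = (0.78 + 0.077×22)×10⁻⁴ = 2.474×10⁻⁴ K⁻¹
Layer 2: α = (0.78 + 0.077×16)×10⁻⁴ = 2.012×10⁻⁴ K⁻¹
Layer 3: α = (0.78 + 0.077×8.2)×10⁻⁴ = 1.4114×10⁻⁴ K⁻¹
Layer 4: α = (0.78 + 0.077×1.8)×10⁻⁴ = 0.9186×10⁻⁴ K⁻¹
0–270 m: 0.43 × 2.474×10⁻⁴ × 270 = 0.02872314 m
1.2 × 880 × 2.012×10⁻⁴ = 0.2124672 m
Layer 3: 1.4114×10⁻⁴ × 280 × 0.99 = 0.039124008 m
1430–2090 m: 0.9186×10⁻⁴ × 660 × 0.6 = 0.03637656 m
Δh = 0.02872314 + 0.2124672 + 0.039124008 + 0.03637656 = 0.316690908 m

317 mm of thermosteric rise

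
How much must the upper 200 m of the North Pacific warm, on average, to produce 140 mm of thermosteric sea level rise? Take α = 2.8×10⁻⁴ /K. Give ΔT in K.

ΔT = Δh/(αH) = 0.14 / (2.8×10⁻⁴ × 200) = 2.500 K

2.50 K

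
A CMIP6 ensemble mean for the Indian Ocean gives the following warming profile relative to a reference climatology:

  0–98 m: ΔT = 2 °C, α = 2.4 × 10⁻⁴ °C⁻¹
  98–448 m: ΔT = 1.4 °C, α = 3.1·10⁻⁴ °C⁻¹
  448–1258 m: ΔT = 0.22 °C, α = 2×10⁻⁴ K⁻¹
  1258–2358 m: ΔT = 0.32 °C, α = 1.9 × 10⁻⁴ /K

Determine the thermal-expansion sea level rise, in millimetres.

2 × 98 × 2.4×10⁻⁴ = 0.04704 m
350 × 3.1×10⁻⁴ × 1.4 = 0.15190 m
2×10⁻⁴ × 810 × 0.22 = 0.03564 m
0.32 × 1100 × 1.9×10⁻⁴ = 0.06688 m
Δh = 0.04704 + 0.15190 + 0.03564 + 0.06688 = 0.30146 m

300 mm of thermosteric rise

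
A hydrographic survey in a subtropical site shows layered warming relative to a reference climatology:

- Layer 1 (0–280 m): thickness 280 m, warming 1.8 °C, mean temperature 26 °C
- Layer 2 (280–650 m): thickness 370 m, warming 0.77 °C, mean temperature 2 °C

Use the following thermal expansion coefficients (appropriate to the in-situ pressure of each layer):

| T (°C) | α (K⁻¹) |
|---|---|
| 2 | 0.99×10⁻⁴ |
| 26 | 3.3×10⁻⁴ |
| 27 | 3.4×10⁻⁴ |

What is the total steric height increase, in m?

Layer 1 at 26 °C → α = 3.3×10⁻⁴ K⁻¹
Layer 2 at 2 °C → α = 0.99×10⁻⁴ K⁻¹
Layer 1: 3.3×10⁻⁴ × 1.8 × 280 = 0.16632 m
280–650 m: 370 × 0.77 × 0.99×10⁻⁴ = 0.0282051 m
Δh = 0.16632 + 0.0282051 = 0.1945251 m

0.195 m of thermosteric rise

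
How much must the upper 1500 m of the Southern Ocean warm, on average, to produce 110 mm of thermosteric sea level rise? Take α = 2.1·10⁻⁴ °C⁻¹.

0.35 °C

ΔT = Δh/(αH) = 0.11 / (2.1×10⁻⁴ × 1500) ≈ 0.3492 °C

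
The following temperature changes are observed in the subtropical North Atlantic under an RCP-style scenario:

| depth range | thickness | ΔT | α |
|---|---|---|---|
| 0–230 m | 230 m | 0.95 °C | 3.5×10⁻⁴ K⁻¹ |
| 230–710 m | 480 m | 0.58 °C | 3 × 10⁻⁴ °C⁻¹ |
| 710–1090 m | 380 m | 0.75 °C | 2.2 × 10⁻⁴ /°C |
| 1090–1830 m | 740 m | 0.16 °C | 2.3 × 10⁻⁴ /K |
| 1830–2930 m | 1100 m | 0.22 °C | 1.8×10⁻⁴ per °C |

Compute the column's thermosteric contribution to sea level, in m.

0.29 m

0–230 m: 0.95 × 3.5×10⁻⁴ × 230 = 0.076475 m
230–710 m: 480 × 3×10⁻⁴ × 0.58 = 0.08352 m
710–1090 m: 2.2×10⁻⁴ × 0.75 × 380 = 0.06270 m
740 × 2.3×10⁻⁴ × 0.16 = 0.027232 m
Layer 5: 1100 × 0.22 × 1.8×10⁻⁴ = 0.04356 m
Δh = 0.076475 + 0.08352 + 0.06270 + 0.027232 + 0.04356 = 0.293487 m ≈ 0.29 m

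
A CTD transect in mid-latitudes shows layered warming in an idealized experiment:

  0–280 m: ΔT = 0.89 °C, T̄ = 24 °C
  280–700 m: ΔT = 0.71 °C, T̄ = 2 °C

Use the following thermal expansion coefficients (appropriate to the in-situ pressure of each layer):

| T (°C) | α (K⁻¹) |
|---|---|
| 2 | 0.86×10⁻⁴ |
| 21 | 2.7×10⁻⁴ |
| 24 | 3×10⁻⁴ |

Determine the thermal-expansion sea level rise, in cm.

Δh ≈ 10.0 cm

Layer 1 at 24 °C → α = 3×10⁻⁴ K⁻¹
Layer 2 at 2 °C → α = 0.86×10⁻⁴ K⁻¹
0.89 × 280 × 3×10⁻⁴ = 0.07476 m
280–700 m: 0.86×10⁻⁴ × 420 × 0.71 = 0.0256452 m
Δh = 0.07476 + 0.0256452 = 0.1004052 m ≈ 10.0 cm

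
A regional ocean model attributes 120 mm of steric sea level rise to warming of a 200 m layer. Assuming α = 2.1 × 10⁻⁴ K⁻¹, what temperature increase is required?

ΔT ≈ 2.86 K

ΔT = Δh/(αH) = 0.12 / (2.1×10⁻⁴ × 200) ≈ 2.857 K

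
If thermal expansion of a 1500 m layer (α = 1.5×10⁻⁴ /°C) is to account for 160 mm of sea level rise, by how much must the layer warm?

about 0.71 °C

ΔT = Δh/(αH) = 0.16 / (1.5×10⁻⁴ × 1500) ≈ 0.7111 °C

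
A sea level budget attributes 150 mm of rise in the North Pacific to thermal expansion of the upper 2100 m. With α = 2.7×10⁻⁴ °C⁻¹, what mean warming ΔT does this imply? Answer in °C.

ΔT = Δh/(αH) = 0.15 / (2.7×10⁻⁴ × 2100) ≈ 0.2646 °C

ΔT ≈ 0.265 °C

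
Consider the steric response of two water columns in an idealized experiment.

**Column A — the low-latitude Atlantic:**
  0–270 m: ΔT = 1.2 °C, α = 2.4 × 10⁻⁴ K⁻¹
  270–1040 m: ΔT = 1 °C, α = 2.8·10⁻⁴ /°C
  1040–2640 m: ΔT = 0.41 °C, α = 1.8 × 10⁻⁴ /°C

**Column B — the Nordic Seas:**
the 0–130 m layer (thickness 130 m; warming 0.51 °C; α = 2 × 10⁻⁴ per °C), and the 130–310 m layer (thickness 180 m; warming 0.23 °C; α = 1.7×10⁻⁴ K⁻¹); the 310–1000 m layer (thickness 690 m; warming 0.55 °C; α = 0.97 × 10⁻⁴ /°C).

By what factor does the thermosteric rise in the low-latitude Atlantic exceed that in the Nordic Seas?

a factor of 7.2

A 0–270 m: 270 × 2.4×10⁻⁴ × 1.2 = 0.07776 m
A Layer 2: 2.8×10⁻⁴ × 1 × 770 = 0.21560 m
A 1040–2640 m: 0.41 × 1.8×10⁻⁴ × 1600 = 0.11808 m
A total: 0.41144 m
B Layer 1: 130 × 0.51 × 2×10⁻⁴ = 0.01326 m
B 130–310 m: 1.7×10⁻⁴ × 180 × 0.23 = 0.007038 m
B 310–1000 m: 690 × 0.55 × 0.97×10⁻⁴ = 0.0368115 m
B total: 0.0571095 m
Ratio: 0.41144 / 0.0571095 ≈ 7.204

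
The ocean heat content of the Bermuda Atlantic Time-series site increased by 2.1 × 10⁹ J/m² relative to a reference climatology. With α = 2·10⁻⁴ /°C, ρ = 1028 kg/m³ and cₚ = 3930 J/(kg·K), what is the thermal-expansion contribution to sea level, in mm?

Δh ≈ 104 mm

Δh = αQ/(ρcₚ) = 2×10⁻⁴ × 2.1×10⁹ / (1028 × 3930) ≈ 0.10396 m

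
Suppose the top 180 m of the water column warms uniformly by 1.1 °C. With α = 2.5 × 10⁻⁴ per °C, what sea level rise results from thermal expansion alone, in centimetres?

Δh = αΔT·H = 2.5×10⁻⁴ × 1.1 × 180 = 0.04950 m

about 5.0 cm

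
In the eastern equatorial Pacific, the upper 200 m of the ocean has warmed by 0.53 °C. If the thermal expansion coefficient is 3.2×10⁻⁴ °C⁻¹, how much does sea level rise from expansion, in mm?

Δh ≈ 34 mm

Δh = αΔT·H = 3.2×10⁻⁴ × 0.53 × 200 = 0.03392 m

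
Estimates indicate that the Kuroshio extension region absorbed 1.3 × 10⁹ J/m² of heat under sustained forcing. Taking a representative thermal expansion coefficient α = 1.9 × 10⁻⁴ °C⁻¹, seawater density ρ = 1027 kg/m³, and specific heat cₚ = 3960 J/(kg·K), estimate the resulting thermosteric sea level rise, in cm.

Δh ≈ 6.1 cm

Δh = αQ/(ρcₚ) = 1.9×10⁻⁴ × 1.3×10⁹ / (1027 × 3960) ≈ 0.060734 m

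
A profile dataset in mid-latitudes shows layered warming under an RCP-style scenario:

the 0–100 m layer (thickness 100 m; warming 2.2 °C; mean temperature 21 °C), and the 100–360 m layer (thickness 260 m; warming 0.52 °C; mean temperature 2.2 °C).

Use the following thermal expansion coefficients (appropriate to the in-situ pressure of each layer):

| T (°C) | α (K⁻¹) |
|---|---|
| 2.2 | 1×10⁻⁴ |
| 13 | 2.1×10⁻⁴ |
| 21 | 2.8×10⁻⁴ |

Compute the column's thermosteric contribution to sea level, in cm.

about 7.51 cm

Layer 1 at 21 °C → α = 2.8×10⁻⁴ K⁻¹
Layer 2 at 2.2 °C → α = 1×10⁻⁴ K⁻¹
2.8×10⁻⁴ × 2.2 × 100 = 0.06160 m
1×10⁻⁴ × 260 × 0.52 = 0.01352 m
Δh = 0.06160 + 0.01352 = 0.07512 m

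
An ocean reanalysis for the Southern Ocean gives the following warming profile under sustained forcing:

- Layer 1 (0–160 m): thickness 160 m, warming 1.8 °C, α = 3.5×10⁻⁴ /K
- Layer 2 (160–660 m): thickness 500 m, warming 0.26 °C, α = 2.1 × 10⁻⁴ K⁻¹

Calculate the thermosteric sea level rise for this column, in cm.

12.8 cm of thermosteric rise

0–160 m: 3.5×10⁻⁴ × 1.8 × 160 = 0.10080 m
160–660 m: 2.1×10⁻⁴ × 0.26 × 500 = 0.02730 m
Δh = 0.10080 + 0.02730 = 0.12810 m ≈ 12.8 cm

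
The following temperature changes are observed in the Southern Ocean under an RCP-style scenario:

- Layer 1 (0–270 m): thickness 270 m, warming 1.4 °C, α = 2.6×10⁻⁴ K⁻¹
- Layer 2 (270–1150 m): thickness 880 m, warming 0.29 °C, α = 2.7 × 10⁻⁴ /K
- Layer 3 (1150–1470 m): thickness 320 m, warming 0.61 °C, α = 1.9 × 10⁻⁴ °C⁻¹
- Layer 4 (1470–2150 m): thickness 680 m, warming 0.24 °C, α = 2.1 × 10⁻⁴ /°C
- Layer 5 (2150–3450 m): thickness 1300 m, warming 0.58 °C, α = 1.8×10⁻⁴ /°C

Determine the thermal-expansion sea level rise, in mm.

270 × 1.4 × 2.6×10⁻⁴ = 0.09828 m
270–1150 m: 880 × 2.7×10⁻⁴ × 0.29 = 0.068904 m
1150–1470 m: 320 × 1.9×10⁻⁴ × 0.61 = 0.037088 m
1470–2150 m: 680 × 2.1×10⁻⁴ × 0.24 = 0.034272 m
2150–3450 m: 1300 × 1.8×10⁻⁴ × 0.58 = 0.13572 m
Δh = 0.09828 + 0.068904 + 0.037088 + 0.034272 + 0.13572 = 0.374264 m ≈ 374 mm

Δh ≈ 374 mm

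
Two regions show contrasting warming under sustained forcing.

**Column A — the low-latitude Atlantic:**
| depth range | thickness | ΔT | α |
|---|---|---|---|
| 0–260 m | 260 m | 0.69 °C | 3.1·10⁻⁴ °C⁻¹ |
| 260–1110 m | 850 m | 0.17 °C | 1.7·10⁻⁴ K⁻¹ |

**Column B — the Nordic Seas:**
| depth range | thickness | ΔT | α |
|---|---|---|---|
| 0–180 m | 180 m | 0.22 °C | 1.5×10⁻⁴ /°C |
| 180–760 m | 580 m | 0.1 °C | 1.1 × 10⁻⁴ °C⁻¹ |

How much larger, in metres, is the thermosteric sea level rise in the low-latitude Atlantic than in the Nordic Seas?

A 0–260 m: 0.69 × 3.1×10⁻⁴ × 260 = 0.055614 m
A Layer 2: 850 × 1.7×10⁻⁴ × 0.17 = 0.024565 m
A total: 0.080179 m
B Layer 1: 0.22 × 180 × 1.5×10⁻⁴ = 0.00594 m
B 180–760 m: 1.1×10⁻⁴ × 0.1 × 580 = 0.00638 m
B total: 0.01232 m
Difference: 0.080179 − 0.01232 = 0.067859 m

0.068 m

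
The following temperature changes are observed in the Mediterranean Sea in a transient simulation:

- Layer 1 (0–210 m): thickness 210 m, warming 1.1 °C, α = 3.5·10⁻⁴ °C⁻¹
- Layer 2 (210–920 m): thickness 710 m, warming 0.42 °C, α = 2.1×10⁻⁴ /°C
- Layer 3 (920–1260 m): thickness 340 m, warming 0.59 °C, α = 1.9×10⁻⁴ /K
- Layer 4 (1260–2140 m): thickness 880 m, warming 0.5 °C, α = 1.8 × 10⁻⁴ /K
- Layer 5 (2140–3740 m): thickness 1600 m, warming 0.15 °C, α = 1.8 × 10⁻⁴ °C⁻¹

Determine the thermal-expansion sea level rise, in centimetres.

0–210 m: 3.5×10⁻⁴ × 210 × 1.1 = 0.08085 m
710 × 0.42 × 2.1×10⁻⁴ = 0.062622 m
920–1260 m: 340 × 0.59 × 1.9×10⁻⁴ = 0.038114 m
1260–2140 m: 0.5 × 1.8×10⁻⁴ × 880 = 0.07920 m
1.8×10⁻⁴ × 1600 × 0.15 = 0.04320 m
Δh = 0.08085 + 0.062622 + 0.038114 + 0.07920 + 0.04320 = 0.303986 m ≈ 30.4 cm

30.4 cm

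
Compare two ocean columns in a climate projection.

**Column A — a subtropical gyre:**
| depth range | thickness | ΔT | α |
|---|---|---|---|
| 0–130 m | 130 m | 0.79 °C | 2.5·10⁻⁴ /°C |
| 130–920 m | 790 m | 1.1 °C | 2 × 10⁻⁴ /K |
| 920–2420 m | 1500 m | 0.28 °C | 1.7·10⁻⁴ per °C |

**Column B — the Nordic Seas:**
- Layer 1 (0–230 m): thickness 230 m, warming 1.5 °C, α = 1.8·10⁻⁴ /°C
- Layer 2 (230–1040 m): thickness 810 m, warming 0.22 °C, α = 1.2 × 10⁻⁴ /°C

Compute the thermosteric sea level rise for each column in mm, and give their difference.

A 0–130 m: 0.79 × 2.5×10⁻⁴ × 130 = 0.025675 m
A 790 × 1.1 × 2×10⁻⁴ = 0.17380 m
A 0.28 × 1.7×10⁻⁴ × 1500 = 0.07140 m
A total: 0.270875 m
B 230 × 1.5 × 1.8×10⁻⁴ = 0.06210 m
B Layer 2: 0.22 × 810 × 1.2×10⁻⁴ = 0.021384 m
B total: 0.083484 m
Difference: 0.270875 − 0.083484 = 0.187391 m

Δh_A ≈ 270 mm, Δh_B ≈ 83 mm; difference ≈ 190 mm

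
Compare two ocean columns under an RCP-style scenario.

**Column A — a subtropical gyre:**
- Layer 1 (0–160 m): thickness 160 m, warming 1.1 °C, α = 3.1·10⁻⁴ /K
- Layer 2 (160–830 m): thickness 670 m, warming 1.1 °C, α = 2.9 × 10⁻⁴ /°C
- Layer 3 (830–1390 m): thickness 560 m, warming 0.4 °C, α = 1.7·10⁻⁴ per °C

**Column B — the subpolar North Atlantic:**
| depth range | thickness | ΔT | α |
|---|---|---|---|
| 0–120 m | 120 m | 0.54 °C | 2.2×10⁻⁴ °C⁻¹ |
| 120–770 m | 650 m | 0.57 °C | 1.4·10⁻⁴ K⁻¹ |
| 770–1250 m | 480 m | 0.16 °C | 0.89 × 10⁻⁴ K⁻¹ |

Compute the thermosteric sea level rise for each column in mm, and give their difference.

A: 306 mm; B: 73.0 mm; difference 233 mm

A 3.1×10⁻⁴ × 1.1 × 160 = 0.05456 m
A 160–830 m: 1.1 × 2.9×10⁻⁴ × 670 = 0.21373 m
A Layer 3: 560 × 1.7×10⁻⁴ × 0.4 = 0.03808 m
A total: 0.30637 m
B Layer 1: 2.2×10⁻⁴ × 0.54 × 120 = 0.014256 m
B 120–770 m: 650 × 0.57 × 1.4×10⁻⁴ = 0.05187 m
B Layer 3: 0.16 × 0.89×10⁻⁴ × 480 = 0.0068352 m
B total: 0.0729612 m
Difference: 0.30637 − 0.0729612 = 0.2334088 m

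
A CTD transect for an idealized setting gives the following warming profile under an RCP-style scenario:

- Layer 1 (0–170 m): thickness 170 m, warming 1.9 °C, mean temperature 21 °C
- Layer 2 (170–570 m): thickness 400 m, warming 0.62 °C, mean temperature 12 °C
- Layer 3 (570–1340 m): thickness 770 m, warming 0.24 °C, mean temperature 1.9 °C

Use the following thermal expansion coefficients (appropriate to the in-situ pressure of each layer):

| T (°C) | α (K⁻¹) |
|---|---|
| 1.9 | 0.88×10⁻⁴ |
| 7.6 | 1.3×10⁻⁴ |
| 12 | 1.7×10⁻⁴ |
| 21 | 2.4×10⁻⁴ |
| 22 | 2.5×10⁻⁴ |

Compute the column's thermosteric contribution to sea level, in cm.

13.6 cm

Layer 1 at 21 °C → α = 2.4×10⁻⁴ K⁻¹
Layer 2 at 12 °C → α = 1.7×10⁻⁴ K⁻¹
Layer 3 at 1.9 °C → α = 0.88×10⁻⁴ K⁻¹
0–170 m: 2.4×10⁻⁴ × 170 × 1.9 = 0.07752 m
170–570 m: 1.7×10⁻⁴ × 400 × 0.62 = 0.04216 m
Layer 3: 770 × 0.24 × 0.88×10⁻⁴ = 0.0162624 m
Δh = 0.07752 + 0.04216 + 0.0162624 = 0.1359424 m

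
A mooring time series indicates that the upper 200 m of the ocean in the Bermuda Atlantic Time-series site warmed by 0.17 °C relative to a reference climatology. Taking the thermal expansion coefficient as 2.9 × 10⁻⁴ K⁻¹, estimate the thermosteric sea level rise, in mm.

Δh = αΔT·H = 2.9×10⁻⁴ × 0.17 × 200 = 0.00986 m

9.9 mm of thermosteric rise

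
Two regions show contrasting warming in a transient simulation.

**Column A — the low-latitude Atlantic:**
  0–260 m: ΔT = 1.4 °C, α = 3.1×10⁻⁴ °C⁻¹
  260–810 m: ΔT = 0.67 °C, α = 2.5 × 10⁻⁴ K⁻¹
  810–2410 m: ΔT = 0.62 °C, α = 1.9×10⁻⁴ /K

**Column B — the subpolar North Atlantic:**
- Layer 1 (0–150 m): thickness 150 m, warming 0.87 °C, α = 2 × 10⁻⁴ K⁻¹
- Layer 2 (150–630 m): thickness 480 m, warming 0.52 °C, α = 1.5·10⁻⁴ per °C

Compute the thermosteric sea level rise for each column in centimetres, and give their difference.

A: 39 cm; B: 6.4 cm; difference 33 cm

A 0–260 m: 1.4 × 3.1×10⁻⁴ × 260 = 0.11284 m
A 260–810 m: 2.5×10⁻⁴ × 0.67 × 550 = 0.092125 m
A 0.62 × 1.9×10⁻⁴ × 1600 = 0.18848 m
A total: 0.393445 m
B 0–150 m: 0.87 × 2×10⁻⁴ × 150 = 0.02610 m
B Layer 2: 480 × 1.5×10⁻⁴ × 0.52 = 0.03744 m
B total: 0.06354 m
Difference: 0.393445 − 0.06354 = 0.329905 m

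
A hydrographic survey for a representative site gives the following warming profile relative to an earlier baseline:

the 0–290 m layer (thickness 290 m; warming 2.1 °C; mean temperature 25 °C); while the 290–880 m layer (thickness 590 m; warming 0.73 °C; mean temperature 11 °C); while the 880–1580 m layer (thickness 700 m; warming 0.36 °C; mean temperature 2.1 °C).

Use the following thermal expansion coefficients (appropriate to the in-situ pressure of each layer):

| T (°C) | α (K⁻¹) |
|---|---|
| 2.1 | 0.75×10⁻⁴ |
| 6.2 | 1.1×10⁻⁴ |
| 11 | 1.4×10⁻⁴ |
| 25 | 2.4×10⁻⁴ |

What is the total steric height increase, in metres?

Δh = 0.23 m

Layer 1 at 25 °C → α = 2.4×10⁻⁴ K⁻¹
Layer 2 at 11 °C → α = 1.4×10⁻⁴ K⁻¹
Layer 3 at 2.1 °C → α = 0.75×10⁻⁴ K⁻¹
0–290 m: 290 × 2.1 × 2.4×10⁻⁴ = 0.14616 m
290–880 m: 1.4×10⁻⁴ × 590 × 0.73 = 0.060298 m
700 × 0.75×10⁻⁴ × 0.36 = 0.01890 m
Δh = 0.14616 + 0.060298 + 0.01890 = 0.225358 m ≈ 0.23 m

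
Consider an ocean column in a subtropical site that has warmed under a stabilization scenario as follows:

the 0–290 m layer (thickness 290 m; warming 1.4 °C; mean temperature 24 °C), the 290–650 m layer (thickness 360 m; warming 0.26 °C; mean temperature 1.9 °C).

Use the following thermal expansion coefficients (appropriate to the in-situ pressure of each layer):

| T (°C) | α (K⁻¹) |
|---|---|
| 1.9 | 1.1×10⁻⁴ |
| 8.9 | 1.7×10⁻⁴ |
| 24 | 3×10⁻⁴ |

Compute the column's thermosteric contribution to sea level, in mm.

Layer 1 at 24 °C → α = 3×10⁻⁴ K⁻¹
Layer 2 at 1.9 °C → α = 1.1×10⁻⁴ K⁻¹
Layer 1: 3×10⁻⁴ × 290 × 1.4 = 0.12180 m
0.26 × 360 × 1.1×10⁻⁴ = 0.010296 m
Δh = 0.12180 + 0.010296 = 0.132096 m ≈ 130 mm

130 mm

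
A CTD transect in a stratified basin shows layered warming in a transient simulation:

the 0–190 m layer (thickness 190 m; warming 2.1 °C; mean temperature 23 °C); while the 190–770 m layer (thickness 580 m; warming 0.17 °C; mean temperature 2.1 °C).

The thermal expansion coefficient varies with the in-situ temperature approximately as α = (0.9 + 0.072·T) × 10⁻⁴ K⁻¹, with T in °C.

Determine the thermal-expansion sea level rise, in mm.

about 110 mm

Layer 1: α = (0.9 + 0.072×23)×10⁻⁴ = 2.556×10⁻⁴ K⁻¹
Layer 2: α = (0.9 + 0.072×2.1)×10⁻⁴ = 1.0512×10⁻⁴ K⁻¹
190 × 2.1 × 2.556×10⁻⁴ = 0.1019844 m
Layer 2: 1.0512×10⁻⁴ × 0.17 × 580 = 0.010364832 m
Δh = 0.1019844 + 0.010364832 = 0.112349232 m ≈ 110 mm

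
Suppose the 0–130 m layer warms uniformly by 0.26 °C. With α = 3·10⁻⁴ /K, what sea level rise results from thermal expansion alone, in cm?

about 1.01 cm

Δh = αΔT·H = 3×10⁻⁴ × 0.26 × 130 = 0.01014 m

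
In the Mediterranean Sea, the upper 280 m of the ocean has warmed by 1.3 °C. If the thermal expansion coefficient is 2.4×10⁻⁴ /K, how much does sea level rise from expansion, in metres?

Δh ≈ 0.0874 m

Δh = αΔT·H = 2.4×10⁻⁴ × 1.3 × 280 = 0.08736 m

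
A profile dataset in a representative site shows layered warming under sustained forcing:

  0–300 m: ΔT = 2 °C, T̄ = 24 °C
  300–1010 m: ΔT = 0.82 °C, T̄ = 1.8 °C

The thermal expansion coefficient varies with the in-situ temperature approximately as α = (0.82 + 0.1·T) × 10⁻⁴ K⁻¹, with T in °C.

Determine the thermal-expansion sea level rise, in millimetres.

Δh ≈ 251 mm

Layer 1: α = (0.82 + 0.1×24)×10⁻⁴ = 3.22×10⁻⁴ K⁻¹
Layer 2: α = (0.82 + 0.1×1.8)×10⁻⁴ = 1×10⁻⁴ K⁻¹
Layer 1: 3.22×10⁻⁴ × 2 × 300 = 0.19320 m
Layer 2: 710 × 1×10⁻⁴ × 0.82 = 0.05822 m
Δh = 0.19320 + 0.05822 = 0.25142 m ≈ 251 mm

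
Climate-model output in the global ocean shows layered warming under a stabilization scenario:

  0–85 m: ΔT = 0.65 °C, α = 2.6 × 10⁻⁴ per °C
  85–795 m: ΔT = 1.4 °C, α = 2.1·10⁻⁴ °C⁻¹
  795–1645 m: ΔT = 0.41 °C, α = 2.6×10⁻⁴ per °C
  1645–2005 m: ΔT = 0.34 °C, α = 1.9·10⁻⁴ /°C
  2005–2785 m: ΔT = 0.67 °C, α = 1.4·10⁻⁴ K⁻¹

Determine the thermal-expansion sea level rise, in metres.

0.410 m of thermosteric rise

Layer 1: 85 × 0.65 × 2.6×10⁻⁴ = 0.014365 m
Layer 2: 2.1×10⁻⁴ × 710 × 1.4 = 0.20874 m
0.41 × 850 × 2.6×10⁻⁴ = 0.09061 m
0.34 × 360 × 1.9×10⁻⁴ = 0.023256 m
780 × 0.67 × 1.4×10⁻⁴ = 0.073164 m
Δh = 0.014365 + 0.20874 + 0.09061 + 0.023256 + 0.073164 = 0.410135 m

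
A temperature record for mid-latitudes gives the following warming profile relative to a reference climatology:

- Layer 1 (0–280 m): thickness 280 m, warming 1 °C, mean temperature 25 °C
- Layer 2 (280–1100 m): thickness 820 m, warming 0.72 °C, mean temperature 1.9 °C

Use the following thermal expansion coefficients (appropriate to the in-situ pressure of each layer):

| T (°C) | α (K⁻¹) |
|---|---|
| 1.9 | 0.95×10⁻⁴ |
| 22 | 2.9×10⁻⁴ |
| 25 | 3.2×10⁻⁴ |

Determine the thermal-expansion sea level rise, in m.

Layer 1 at 25 °C → α = 3.2×10⁻⁴ K⁻¹
Layer 2 at 1.9 °C → α = 0.95×10⁻⁴ K⁻¹
Layer 1: 280 × 3.2×10⁻⁴ × 1 = 0.08960 m
Layer 2: 0.95×10⁻⁴ × 820 × 0.72 = 0.056088 m
Δh = 0.08960 + 0.056088 = 0.145688 m

0.146 m of thermosteric rise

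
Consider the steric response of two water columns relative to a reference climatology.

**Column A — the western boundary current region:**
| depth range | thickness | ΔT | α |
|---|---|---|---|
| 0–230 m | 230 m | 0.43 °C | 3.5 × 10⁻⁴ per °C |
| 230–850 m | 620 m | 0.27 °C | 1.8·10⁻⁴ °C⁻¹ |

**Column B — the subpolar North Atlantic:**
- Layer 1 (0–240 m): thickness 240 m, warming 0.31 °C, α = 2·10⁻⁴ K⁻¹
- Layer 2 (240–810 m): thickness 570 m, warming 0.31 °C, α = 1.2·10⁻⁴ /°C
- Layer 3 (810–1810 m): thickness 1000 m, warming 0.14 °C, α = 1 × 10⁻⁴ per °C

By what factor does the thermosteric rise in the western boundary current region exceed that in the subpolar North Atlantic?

A 0–230 m: 3.5×10⁻⁴ × 230 × 0.43 = 0.034615 m
A 0.27 × 1.8×10⁻⁴ × 620 = 0.030132 m
A total: 0.064747 m
B Layer 1: 0.31 × 240 × 2×10⁻⁴ = 0.01488 m
B Layer 2: 1.2×10⁻⁴ × 570 × 0.31 = 0.021204 m
B 810–1810 m: 1×10⁻⁴ × 0.14 × 1000 = 0.01400 m
B total: 0.050084 m
Ratio: 0.064747 / 0.050084 ≈ 1.293

≈ 1.29×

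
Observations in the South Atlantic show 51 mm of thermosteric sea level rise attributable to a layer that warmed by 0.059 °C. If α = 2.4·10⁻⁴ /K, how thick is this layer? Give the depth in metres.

H ≈ 3600 m

H = Δh/(αΔT) = 0.051 / (2.4×10⁻⁴ × 0.059) ≈ 3602 m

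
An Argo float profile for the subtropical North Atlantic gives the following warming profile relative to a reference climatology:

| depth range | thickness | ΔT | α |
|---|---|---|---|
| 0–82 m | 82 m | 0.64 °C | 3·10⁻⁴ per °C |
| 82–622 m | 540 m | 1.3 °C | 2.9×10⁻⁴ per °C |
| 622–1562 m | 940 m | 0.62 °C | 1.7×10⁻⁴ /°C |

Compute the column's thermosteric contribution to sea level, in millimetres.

318 mm

3×10⁻⁴ × 0.64 × 82 = 0.015744 m
540 × 1.3 × 2.9×10⁻⁴ = 0.20358 m
0.62 × 940 × 1.7×10⁻⁴ = 0.099076 m
Δh = 0.015744 + 0.20358 + 0.099076 = 0.31840 m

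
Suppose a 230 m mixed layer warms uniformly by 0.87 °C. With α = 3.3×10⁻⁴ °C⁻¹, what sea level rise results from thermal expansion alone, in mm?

66.0 mm of thermosteric rise

Δh = αΔT·H = 3.3×10⁻⁴ × 0.87 × 230 = 0.066033 m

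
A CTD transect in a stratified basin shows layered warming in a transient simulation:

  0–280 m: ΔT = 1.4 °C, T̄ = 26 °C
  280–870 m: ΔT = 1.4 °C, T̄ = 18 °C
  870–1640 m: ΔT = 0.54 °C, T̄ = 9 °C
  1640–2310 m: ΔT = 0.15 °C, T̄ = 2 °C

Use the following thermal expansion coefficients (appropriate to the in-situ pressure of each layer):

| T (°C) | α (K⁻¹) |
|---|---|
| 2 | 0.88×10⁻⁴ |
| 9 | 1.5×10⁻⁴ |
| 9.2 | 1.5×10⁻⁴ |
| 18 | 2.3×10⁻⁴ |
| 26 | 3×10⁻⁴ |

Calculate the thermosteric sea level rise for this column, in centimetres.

Layer 1 at 26 °C → α = 3×10⁻⁴ K⁻¹
Layer 2 at 18 °C → α = 2.3×10⁻⁴ K⁻¹
Layer 3 at 9 °C → α = 1.5×10⁻⁴ K⁻¹
Layer 4 at 2 °C → α = 0.88×10⁻⁴ K⁻¹
1.4 × 280 × 3×10⁻⁴ = 0.11760 m
Layer 2: 590 × 2.3×10⁻⁴ × 1.4 = 0.18998 m
Layer 3: 0.54 × 770 × 1.5×10⁻⁴ = 0.06237 m
Layer 4: 0.15 × 670 × 0.88×10⁻⁴ = 0.008844 m
Δh = 0.11760 + 0.18998 + 0.06237 + 0.008844 = 0.378794 m

Δh = 38 cm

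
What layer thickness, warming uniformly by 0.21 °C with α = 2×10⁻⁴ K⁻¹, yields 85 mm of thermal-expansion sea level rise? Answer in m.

about 2000 m

H = Δh/(αΔT) = 0.085 / (2×10⁻⁴ × 0.21) ≈ 2024 m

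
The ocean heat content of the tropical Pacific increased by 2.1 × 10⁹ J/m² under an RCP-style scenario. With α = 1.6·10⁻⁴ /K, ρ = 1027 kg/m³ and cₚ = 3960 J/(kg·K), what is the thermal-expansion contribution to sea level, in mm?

Δh = αQ/(ρcₚ) = 1.6×10⁻⁴ × 2.1×10⁹ / (1027 × 3960) ≈ 0.082618 m

83 mm of thermosteric rise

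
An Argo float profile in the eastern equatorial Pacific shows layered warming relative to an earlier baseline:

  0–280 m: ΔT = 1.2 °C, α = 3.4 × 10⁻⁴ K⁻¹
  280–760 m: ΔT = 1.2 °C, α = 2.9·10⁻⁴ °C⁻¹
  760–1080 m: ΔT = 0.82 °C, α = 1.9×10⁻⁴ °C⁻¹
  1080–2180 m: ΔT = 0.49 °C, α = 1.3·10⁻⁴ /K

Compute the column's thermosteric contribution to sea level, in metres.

Δh = 0.401 m

1.2 × 280 × 3.4×10⁻⁴ = 0.11424 m
Layer 2: 1.2 × 480 × 2.9×10⁻⁴ = 0.16704 m
320 × 0.82 × 1.9×10⁻⁴ = 0.049856 m
Layer 4: 1100 × 1.3×10⁻⁴ × 0.49 = 0.07007 m
Δh = 0.11424 + 0.16704 + 0.049856 + 0.07007 = 0.401206 m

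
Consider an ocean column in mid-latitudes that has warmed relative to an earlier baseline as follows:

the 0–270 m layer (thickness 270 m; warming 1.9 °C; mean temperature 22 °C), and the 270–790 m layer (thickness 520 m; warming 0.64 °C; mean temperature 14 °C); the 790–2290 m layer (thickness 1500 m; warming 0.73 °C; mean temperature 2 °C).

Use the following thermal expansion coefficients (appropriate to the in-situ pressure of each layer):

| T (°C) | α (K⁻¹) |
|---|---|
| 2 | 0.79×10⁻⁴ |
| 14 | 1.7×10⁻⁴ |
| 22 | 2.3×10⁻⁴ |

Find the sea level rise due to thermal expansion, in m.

Layer 1 at 22 °C → α = 2.3×10⁻⁴ K⁻¹
Layer 2 at 14 °C → α = 1.7×10⁻⁴ K⁻¹
Layer 3 at 2 °C → α = 0.79×10⁻⁴ K⁻¹
1.9 × 270 × 2.3×10⁻⁴ = 0.11799 m
520 × 0.64 × 1.7×10⁻⁴ = 0.056576 m
Layer 3: 0.79×10⁻⁴ × 1500 × 0.73 = 0.086505 m
Δh = 0.11799 + 0.056576 + 0.086505 = 0.261071 m ≈ 0.26 m

Δh = 0.26 m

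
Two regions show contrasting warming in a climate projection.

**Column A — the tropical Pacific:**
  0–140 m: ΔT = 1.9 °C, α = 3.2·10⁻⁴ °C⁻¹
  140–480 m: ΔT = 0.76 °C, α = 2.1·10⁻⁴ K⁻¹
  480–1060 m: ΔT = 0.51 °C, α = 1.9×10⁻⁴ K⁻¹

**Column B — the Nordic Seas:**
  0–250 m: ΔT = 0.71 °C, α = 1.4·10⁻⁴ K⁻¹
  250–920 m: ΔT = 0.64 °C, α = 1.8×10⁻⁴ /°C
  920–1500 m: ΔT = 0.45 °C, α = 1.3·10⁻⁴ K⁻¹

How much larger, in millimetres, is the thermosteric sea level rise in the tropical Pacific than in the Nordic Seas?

A Layer 1: 140 × 1.9 × 3.2×10⁻⁴ = 0.08512 m
A 140–480 m: 2.1×10⁻⁴ × 0.76 × 340 = 0.054264 m
A Layer 3: 580 × 0.51 × 1.9×10⁻⁴ = 0.056202 m
A total: 0.195586 m
B 0–250 m: 1.4×10⁻⁴ × 250 × 0.71 = 0.02485 m
B Layer 2: 670 × 0.64 × 1.8×10⁻⁴ = 0.077184 m
B 920–1500 m: 1.3×10⁻⁴ × 580 × 0.45 = 0.03393 m
B total: 0.135964 m
Difference: 0.195586 − 0.135964 = 0.059622 m

60 mm larger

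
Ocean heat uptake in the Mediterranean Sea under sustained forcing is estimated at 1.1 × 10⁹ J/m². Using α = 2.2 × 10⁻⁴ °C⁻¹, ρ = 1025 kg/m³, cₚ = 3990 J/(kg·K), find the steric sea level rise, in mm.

Δh = αQ/(ρcₚ) = 2.2×10⁻⁴ × 1.1×10⁹ / (1025 × 3990) ≈ 0.059172 m

59.2 mm of thermosteric rise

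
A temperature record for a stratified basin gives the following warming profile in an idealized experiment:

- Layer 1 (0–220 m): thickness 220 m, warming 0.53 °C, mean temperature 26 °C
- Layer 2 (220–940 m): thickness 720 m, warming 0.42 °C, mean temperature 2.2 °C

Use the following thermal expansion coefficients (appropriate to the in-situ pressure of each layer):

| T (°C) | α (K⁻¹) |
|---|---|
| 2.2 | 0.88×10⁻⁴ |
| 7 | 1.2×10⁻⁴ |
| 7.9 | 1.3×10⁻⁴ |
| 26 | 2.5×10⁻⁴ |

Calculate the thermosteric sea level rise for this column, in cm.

Layer 1 at 26 °C → α = 2.5×10⁻⁴ K⁻¹
Layer 2 at 2.2 °C → α = 0.88×10⁻⁴ K⁻¹
Layer 1: 0.53 × 220 × 2.5×10⁻⁴ = 0.02915 m
Layer 2: 0.88×10⁻⁴ × 720 × 0.42 = 0.0266112 m
Δh = 0.02915 + 0.0266112 = 0.0557612 m ≈ 5.6 cm

Δh = 5.6 cm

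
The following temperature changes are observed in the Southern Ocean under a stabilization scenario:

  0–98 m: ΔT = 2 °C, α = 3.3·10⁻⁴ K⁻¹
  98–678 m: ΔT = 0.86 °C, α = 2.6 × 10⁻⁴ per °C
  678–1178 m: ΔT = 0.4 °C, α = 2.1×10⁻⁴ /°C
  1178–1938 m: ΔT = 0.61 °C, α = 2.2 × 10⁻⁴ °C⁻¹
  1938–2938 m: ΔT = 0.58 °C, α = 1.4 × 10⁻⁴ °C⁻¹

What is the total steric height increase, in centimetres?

about 42.0 cm

98 × 2 × 3.3×10⁻⁴ = 0.06468 m
580 × 2.6×10⁻⁴ × 0.86 = 0.129688 m
678–1178 m: 500 × 2.1×10⁻⁴ × 0.4 = 0.04200 m
1178–1938 m: 760 × 2.2×10⁻⁴ × 0.61 = 0.101992 m
1938–2938 m: 1.4×10⁻⁴ × 1000 × 0.58 = 0.08120 m
Δh = 0.06468 + 0.129688 + 0.04200 + 0.101992 + 0.08120 = 0.41956 m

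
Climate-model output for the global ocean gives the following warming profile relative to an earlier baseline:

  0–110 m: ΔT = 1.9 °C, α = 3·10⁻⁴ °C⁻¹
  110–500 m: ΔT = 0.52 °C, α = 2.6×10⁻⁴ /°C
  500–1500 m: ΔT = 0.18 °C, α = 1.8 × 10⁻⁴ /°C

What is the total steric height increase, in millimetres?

Layer 1: 3×10⁻⁴ × 110 × 1.9 = 0.06270 m
Layer 2: 0.52 × 390 × 2.6×10⁻⁴ = 0.052728 m
Layer 3: 0.18 × 1.8×10⁻⁴ × 1000 = 0.03240 m
Δh = 0.06270 + 0.052728 + 0.03240 = 0.147828 m ≈ 150 mm

Δh = 150 mm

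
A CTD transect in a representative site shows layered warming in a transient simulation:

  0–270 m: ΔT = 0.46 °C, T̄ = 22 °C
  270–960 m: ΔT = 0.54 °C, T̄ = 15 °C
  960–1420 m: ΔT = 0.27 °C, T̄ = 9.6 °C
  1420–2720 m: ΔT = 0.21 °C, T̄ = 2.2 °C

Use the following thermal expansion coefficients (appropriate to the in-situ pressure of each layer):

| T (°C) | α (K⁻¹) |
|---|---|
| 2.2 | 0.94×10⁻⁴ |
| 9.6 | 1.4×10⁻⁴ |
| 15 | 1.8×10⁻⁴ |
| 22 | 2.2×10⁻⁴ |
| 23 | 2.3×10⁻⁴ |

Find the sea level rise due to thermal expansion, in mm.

Layer 1 at 22 °C → α = 2.2×10⁻⁴ K⁻¹
Layer 2 at 15 °C → α = 1.8×10⁻⁴ K⁻¹
Layer 3 at 9.6 °C → α = 1.4×10⁻⁴ K⁻¹
Layer 4 at 2.2 °C → α = 0.94×10⁻⁴ K⁻¹
270 × 0.46 × 2.2×10⁻⁴ = 0.027324 m
Layer 2: 0.54 × 690 × 1.8×10⁻⁴ = 0.067068 m
960–1420 m: 460 × 0.27 × 1.4×10⁻⁴ = 0.017388 m
Layer 4: 0.94×10⁻⁴ × 1300 × 0.21 = 0.025662 m
Δh = 0.027324 + 0.067068 + 0.017388 + 0.025662 = 0.137442 m

137 mm of thermosteric rise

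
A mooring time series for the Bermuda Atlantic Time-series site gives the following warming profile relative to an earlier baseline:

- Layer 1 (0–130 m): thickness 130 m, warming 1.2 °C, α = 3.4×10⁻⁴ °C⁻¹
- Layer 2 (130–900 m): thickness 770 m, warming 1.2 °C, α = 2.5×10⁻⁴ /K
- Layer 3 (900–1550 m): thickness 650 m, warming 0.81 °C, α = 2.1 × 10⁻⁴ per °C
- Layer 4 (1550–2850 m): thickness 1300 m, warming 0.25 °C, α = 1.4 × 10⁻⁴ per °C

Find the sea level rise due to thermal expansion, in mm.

130 × 3.4×10⁻⁴ × 1.2 = 0.05304 m
Layer 2: 2.5×10⁻⁴ × 770 × 1.2 = 0.23100 m
2.1×10⁻⁴ × 650 × 0.81 = 0.110565 m
1.4×10⁻⁴ × 1300 × 0.25 = 0.04550 m
Δh = 0.05304 + 0.23100 + 0.110565 + 0.04550 = 0.440105 m ≈ 440 mm

440 mm of thermosteric rise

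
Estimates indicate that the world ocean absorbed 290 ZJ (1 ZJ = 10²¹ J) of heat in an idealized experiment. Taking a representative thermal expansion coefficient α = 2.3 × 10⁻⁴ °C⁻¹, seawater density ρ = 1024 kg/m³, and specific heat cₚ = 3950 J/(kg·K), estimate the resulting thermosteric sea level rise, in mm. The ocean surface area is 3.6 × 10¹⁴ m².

Δh = 45.8 mm

Per unit area: Q = 290×10²¹ / (3.6×10¹⁴) ≈ 8.056×10⁸ J/m²
Δh = αQ/(ρcₚ) = 2.3×10⁻⁴ × 8.056×10⁸ / (1024 × 3950) ≈ 0.045809 m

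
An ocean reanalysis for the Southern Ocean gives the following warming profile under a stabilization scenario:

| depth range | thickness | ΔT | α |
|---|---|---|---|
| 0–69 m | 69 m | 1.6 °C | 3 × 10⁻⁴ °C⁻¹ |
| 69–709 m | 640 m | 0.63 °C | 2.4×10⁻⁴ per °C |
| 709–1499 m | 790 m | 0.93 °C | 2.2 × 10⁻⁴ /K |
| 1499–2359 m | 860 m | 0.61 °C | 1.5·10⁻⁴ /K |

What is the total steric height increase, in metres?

about 0.37 m

69 × 3×10⁻⁴ × 1.6 = 0.03312 m
Layer 2: 0.63 × 640 × 2.4×10⁻⁴ = 0.096768 m
Layer 3: 0.93 × 2.2×10⁻⁴ × 790 = 0.161634 m
Layer 4: 1.5×10⁻⁴ × 860 × 0.61 = 0.07869 m
Δh = 0.03312 + 0.096768 + 0.161634 + 0.07869 = 0.370212 m ≈ 0.37 m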